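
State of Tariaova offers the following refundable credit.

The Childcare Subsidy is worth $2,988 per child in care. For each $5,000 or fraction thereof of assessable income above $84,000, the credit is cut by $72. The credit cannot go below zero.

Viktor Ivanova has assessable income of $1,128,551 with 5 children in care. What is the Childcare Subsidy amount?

$0

Childcare Subsidy: base = 5 × $2,988 = $14,940. income exceeds $84,000 by $1,044,551 → 209 increments × $72 = $15,048 ≥ base, so the credit is $0.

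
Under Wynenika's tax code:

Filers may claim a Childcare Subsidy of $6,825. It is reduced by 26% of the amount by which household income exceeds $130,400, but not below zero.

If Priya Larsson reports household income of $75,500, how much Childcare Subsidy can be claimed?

$6,825

Childcare Subsidy: $75,500 is at or below the $130,400 threshold, so the full $6,825 applies.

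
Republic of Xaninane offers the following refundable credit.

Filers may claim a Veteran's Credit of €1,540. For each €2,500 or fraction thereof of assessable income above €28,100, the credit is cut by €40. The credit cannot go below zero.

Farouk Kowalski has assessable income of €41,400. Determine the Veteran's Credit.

€1,300

Veteran's Credit: income exceeds €28,100 by €13,300, which is 6 full-or-partial €2,500 increments; reduction = 6 × €40 = €240, leaving €1,300.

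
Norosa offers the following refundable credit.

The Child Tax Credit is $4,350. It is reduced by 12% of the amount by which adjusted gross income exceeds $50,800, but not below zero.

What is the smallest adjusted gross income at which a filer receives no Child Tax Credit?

$87,050

The credit falls by 12% of each dollar above $50,800, so it reaches zero when the excess is $4,350 / 12% = $36,250: income = $50,800 + $36,250 = $87,050.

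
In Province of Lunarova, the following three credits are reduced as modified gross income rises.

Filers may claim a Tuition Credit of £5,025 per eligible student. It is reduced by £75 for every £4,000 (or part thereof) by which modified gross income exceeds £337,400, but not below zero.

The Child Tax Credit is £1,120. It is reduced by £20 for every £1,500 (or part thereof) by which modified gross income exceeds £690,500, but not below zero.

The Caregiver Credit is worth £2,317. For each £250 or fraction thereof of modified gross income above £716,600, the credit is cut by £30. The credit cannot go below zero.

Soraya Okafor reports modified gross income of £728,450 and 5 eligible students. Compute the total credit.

£19,252

Tuition Credit: base = 5 × £5,025 = £25,125. income exceeds £337,400 by £391,050, which is 98 full-or-partial £4,000 increments; reduction = 98 × £75 = £7,350, leaving £17,775.
Child Tax Credit: income exceeds £690,500 by £37,950, which is 26 full-or-partial £1,500 increments; reduction = 26 × £20 = £520, leaving £600.
Caregiver Credit: income exceeds £716,600 by £11,850, which is 48 full-or-partial £250 increments; reduction = 48 × £30 = £1,440, leaving £877.
Total: £17,775 + £600 + £877 = £19,252.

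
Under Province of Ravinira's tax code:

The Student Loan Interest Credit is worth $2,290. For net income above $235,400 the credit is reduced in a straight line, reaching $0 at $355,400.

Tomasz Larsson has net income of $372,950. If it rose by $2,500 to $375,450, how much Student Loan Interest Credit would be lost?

$0

At $372,950 — $372,950 is at or above $355,400, so the credit is $0.
At $375,450 — $375,450 is at or above $355,400, so the credit is $0.
Lost: $0 − $0 = $0.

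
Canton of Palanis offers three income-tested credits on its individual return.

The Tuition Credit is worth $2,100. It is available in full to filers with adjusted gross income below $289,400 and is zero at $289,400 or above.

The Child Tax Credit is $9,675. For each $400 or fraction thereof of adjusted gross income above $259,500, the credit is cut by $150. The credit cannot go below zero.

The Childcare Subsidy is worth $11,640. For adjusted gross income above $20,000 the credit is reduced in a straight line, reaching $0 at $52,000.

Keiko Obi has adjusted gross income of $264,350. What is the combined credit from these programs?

$9,825

Tuition Credit: $264,350 is below the $289,400 cutoff, so the full $2,100 applies.
Child Tax Credit: income exceeds $259,500 by $4,850, which is 13 full-or-partial $400 increments; reduction = 13 × $150 = $1,950, leaving $7,725.
Childcare Subsidy: $264,350 is at or above $52,000, so the credit is $0.
Total: $2,100 + $7,725 + $0 = $9,825.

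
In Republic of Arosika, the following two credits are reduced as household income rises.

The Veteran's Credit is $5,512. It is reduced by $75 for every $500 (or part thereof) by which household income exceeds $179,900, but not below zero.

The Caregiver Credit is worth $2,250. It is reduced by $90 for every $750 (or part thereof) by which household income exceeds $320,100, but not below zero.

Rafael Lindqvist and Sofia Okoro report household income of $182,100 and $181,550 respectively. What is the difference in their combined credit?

$75

Rafael ($182,100): Veteran's Credit: income exceeds $179,900 by $2,200, which is 5 full-or-partial $500 increments; reduction = 5 × $75 = $375, leaving $5,137. Caregiver Credit: $182,100 is at or below the $320,100 threshold, so the full $2,250 applies. total $5,137 + $2,250 = $7,387
Sofia ($181,550): Veteran's Credit: income exceeds $179,900 by $1,650, which is 4 full-or-partial $500 increments; reduction = 4 × $75 = $300, leaving $5,212. Caregiver Credit: $181,550 is at or below the $320,100 threshold, so the full $2,250 applies. total $5,212 + $2,250 = $7,462
Difference: |$7,387 − $7,462| = $75.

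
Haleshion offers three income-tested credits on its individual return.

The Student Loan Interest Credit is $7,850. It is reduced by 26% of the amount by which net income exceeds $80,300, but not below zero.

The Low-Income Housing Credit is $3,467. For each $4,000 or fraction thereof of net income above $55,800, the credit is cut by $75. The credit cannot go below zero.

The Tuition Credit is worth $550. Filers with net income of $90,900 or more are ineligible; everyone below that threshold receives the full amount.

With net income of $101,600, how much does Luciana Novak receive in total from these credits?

$4,879

Student Loan Interest Credit: 26% of the $21,300 excess over $80,300 is $5,538; credit = $7,850 − $5,538 = $2,312.
Low-Income Housing Credit: income exceeds $55,800 by $45,800, which is 12 full-or-partial $4,000 increments; reduction = 12 × $75 = $900, leaving $2,567.
Tuition Credit: $101,600 meets or exceeds the $90,900 cutoff, so the credit is $0.
Total: $2,312 + $2,567 + $0 = $4,879.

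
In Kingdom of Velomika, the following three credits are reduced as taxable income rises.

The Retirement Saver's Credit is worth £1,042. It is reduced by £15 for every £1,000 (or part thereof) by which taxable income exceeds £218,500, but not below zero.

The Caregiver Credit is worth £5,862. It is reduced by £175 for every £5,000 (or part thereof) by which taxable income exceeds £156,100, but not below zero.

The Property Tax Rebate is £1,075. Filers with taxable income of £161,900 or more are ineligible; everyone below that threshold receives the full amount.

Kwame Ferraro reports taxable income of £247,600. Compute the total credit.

£3,129

Retirement Saver's Credit: income exceeds £218,500 by £29,100, which is 30 full-or-partial £1,000 increments; reduction = 30 × £15 = £450, leaving £592.
Caregiver Credit: income exceeds £156,100 by £91,500, which is 19 full-or-partial £5,000 increments; reduction = 19 × £175 = £3,325, leaving £2,537.
Property Tax Rebate: £247,600 meets or exceeds the £161,900 cutoff, so the credit is £0.
Total: £592 + £2,537 + £0 = £3,129.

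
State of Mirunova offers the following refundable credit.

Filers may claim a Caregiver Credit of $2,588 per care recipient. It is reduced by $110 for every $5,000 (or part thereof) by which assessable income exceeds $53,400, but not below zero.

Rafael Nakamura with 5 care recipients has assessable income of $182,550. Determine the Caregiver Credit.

Caregiver Credit: base = 5 × $2,588 = $12,940. income exceeds $53,400 by $129,150, which is 26 full-or-partial $5,000 increments; reduction = 26 × $110 = $2,860, leaving $10,080.

$10,080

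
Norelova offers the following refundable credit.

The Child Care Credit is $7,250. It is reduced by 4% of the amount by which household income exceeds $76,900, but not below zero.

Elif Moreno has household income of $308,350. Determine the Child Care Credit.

Child Care Credit: 4% of the $231,450 excess over $76,900 is $9,258 ≥ base, so the credit is $0.

$0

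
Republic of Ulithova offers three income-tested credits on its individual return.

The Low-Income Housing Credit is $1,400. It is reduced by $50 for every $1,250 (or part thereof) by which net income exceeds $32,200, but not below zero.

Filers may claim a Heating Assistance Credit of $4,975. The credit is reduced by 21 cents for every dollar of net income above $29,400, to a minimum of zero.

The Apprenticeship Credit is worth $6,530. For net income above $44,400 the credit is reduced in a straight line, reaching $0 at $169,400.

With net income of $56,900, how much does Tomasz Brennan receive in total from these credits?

Low-Income Housing Credit: income exceeds $32,200 by $24,700, which is 20 full-or-partial $1,250 increments; reduction = 20 × $50 = $1,000, leaving $400.
Heating Assistance Credit: 21% of the $27,500 excess over $29,400 is $5,775 ≥ base, so the credit is $0.
Apprenticeship Credit: $56,900 is $12,500 into a $125,000 phase-out range, leaving 112,500/125,000 of the credit: $6,530 × 112,500/125,000 = $5,877.
Total: $400 + $0 + $5,877 = $6,277.

$6,277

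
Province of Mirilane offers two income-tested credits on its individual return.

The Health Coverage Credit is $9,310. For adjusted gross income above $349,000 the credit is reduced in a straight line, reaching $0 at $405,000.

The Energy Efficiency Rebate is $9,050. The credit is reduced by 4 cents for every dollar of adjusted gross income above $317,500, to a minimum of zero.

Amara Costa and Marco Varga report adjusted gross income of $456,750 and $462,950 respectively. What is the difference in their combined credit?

Amara ($456,750): Health Coverage Credit: $456,750 is at or above $405,000, so the credit is $0. Energy Efficiency Rebate: 4% of the $139,250 excess over $317,500 is $5,570; credit = $9,050 − $5,570 = $3,480. total $0 + $3,480 = $3,480
Marco ($462,950): Health Coverage Credit: $462,950 is at or above $405,000, so the credit is $0. Energy Efficiency Rebate: 4% of the $145,450 excess over $317,500 is $5,818; credit = $9,050 − $5,818 = $3,232. total $0 + $3,232 = $3,232
Difference: |$3,480 − $3,232| = $248.

$248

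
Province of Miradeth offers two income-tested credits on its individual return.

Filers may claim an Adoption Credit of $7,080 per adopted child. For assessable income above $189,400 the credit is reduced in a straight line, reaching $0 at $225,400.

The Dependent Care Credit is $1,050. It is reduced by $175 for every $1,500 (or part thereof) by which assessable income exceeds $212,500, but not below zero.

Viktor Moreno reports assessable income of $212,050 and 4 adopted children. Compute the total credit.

Adoption Credit: base = 4 × $7,080 = $28,320. $212,050 is $22,650 into a $36,000 phase-out range, leaving 13,350/36,000 of the credit: $28,320 × 13,350/36,000 = $10,502.
Dependent Care Credit: $212,050 is at or below the $212,500 threshold, so the full $1,050 applies.
Total: $10,502 + $1,050 = $11,552.

$11,552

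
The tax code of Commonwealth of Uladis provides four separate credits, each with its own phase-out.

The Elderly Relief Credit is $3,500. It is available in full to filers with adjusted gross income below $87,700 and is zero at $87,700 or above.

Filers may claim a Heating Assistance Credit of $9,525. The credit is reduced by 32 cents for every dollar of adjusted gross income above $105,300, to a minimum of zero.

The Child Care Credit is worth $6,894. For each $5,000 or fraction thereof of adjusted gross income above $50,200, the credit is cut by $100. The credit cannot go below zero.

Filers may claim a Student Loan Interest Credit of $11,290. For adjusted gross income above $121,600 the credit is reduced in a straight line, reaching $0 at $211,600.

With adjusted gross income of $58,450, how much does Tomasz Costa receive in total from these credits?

Elderly Relief Credit: $58,450 is below the $87,700 cutoff, so the full $3,500 applies.
Heating Assistance Credit: $58,450 is at or below the $105,300 threshold, so the full $9,525 applies.
Child Care Credit: income exceeds $50,200 by $8,250, which is 2 full-or-partial $5,000 increments; reduction = 2 × $100 = $200, leaving $6,694.
Student Loan Interest Credit: $58,450 is at or below the $121,600 threshold, so the full $11,290 applies.
Total: $3,500 + $9,525 + $6,694 + $11,290 = $31,009.

$31,009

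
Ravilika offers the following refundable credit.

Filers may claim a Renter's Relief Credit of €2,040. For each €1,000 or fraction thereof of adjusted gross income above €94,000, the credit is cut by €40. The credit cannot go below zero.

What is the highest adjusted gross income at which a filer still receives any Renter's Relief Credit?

€144,000

After 50 increments the reduction is 50 × €40 = €2,000, leaving €40; one more increment wipes it out. Increment 50 ends at excess 50 × €1,000 = €50,000, so the highest qualifying income is €94,000 + €50,000 = €144,000.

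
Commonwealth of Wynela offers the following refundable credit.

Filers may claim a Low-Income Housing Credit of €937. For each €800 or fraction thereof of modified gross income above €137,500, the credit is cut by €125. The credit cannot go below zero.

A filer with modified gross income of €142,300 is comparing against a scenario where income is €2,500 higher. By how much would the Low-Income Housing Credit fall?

At €142,300 — income exceeds €137,500 by €4,800, which is 6 full-or-partial €800 increments; reduction = 6 × €125 = €750, leaving €187.
At €144,800 — income exceeds €137,500 by €7,300 → 10 increments × €125 = €1,250 ≥ base, so the credit is €0.
Lost: €187 − €0 = €187.

€187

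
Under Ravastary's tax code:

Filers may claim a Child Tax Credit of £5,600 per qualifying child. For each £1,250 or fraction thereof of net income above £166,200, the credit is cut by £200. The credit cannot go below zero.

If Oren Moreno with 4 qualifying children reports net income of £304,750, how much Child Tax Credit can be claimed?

Child Tax Credit: base = 4 × £5,600 = £22,400. income exceeds £166,200 by £138,550, which is 111 full-or-partial £1,250 increments; reduction = 111 × £200 = £22,200, leaving £200.

£200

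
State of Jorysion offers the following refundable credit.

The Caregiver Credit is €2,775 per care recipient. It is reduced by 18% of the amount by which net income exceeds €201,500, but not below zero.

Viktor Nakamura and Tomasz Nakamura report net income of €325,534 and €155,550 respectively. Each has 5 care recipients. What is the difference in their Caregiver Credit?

Viktor (€325,534): Caregiver Credit: base = 5 × €2,775 = €13,875. 18% of the €124,034 excess over €201,500 is €22,326.12 ≥ base, so the credit is €0.
Tomasz (€155,550): Caregiver Credit: base = 5 × €2,775 = €13,875. €155,550 is at or below the €201,500 threshold, so the full €13,875 applies.
Difference: |€0 − €13,875| = €13,875.

€13,875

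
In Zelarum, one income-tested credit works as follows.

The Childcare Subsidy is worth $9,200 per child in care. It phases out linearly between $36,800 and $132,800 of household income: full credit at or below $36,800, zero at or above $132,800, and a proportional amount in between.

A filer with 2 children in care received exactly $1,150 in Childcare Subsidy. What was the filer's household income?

$126,800

Full credit = 2 × $9,200 = $18,400.
$1,150 is 1,150/18,400 of the full $18,400, so 17,250/18,400 of the $96,000 range has been used: income = $36,800 + $96,000 × 17,250/18,400 = $126,800.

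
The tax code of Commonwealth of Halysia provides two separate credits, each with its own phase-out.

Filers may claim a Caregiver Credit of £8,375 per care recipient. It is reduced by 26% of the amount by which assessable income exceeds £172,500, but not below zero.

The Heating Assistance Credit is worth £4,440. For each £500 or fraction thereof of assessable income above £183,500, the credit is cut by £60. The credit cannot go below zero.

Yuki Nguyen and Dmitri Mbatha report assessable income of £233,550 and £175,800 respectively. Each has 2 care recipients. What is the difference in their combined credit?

Yuki (£233,550): Caregiver Credit: base = 2 × £8,375 = £16,750. 26% of the £61,050 excess over £172,500 is £15,873; credit = £16,750 − £15,873 = £877. Heating Assistance Credit: income exceeds £183,500 by £50,050 → 101 increments × £60 = £6,060 ≥ base, so the credit is £0. total £877 + £0 = £877
Dmitri (£175,800): Caregiver Credit: base = 2 × £8,375 = £16,750. 26% of the £3,300 excess over £172,500 is £858; credit = £16,750 − £858 = £15,892. Heating Assistance Credit: £175,800 is at or below the £183,500 threshold, so the full £4,440 applies. total £15,892 + £4,440 = £20,332
Difference: |£877 − £20,332| = £19,455.

£19,455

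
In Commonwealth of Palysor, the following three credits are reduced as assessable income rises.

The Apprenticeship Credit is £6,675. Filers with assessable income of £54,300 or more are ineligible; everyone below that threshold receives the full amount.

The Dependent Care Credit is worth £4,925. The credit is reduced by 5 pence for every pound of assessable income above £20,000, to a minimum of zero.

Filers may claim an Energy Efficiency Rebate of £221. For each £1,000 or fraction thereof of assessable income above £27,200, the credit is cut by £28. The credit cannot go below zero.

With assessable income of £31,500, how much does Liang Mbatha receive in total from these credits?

Apprenticeship Credit: £31,500 is below the £54,300 cutoff, so the full £6,675 applies.
Dependent Care Credit: 5% of the £11,500 excess over £20,000 is £575; credit = £4,925 − £575 = £4,350.
Energy Efficiency Rebate: income exceeds £27,200 by £4,300, which is 5 full-or-partial £1,000 increments; reduction = 5 × £28 = £140, leaving £81.
Total: £6,675 + £4,350 + £81 = £11,106.

£11,106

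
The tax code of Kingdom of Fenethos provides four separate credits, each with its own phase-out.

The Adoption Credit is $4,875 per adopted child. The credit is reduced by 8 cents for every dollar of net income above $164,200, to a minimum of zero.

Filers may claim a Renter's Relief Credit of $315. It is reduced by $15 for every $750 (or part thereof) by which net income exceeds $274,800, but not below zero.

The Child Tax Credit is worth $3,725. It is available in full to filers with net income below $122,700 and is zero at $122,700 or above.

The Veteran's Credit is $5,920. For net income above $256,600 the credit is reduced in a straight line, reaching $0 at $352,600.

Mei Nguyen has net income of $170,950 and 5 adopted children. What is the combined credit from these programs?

Adoption Credit: base = 5 × $4,875 = $24,375. 8% of the $6,750 excess over $164,200 is $540; credit = $24,375 − $540 = $23,835.
Renter's Relief Credit: $170,950 is at or below the $274,800 threshold, so the full $315 applies.
Child Tax Credit: $170,950 meets or exceeds the $122,700 cutoff, so the credit is $0.
Veteran's Credit: $170,950 is at or below the $256,600 threshold, so the full $5,920 applies.
Total: $23,835 + $315 + $0 + $5,920 = $30,070.

$30,070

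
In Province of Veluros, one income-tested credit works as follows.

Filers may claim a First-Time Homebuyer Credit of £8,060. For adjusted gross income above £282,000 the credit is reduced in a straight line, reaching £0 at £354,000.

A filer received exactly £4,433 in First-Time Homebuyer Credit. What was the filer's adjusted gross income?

£4,433 is 4,433/8,060 of the full £8,060, so 3,627/8,060 of the £72,000 range has been used: income = £282,000 + £72,000 × 3,627/8,060 = £314,400.

£314,400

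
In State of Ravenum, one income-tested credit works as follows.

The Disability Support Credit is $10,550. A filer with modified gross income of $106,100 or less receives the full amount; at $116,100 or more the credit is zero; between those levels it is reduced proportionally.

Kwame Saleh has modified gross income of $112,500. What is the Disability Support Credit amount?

$3,798

Disability Support Credit: $112,500 is $6,400 into a $10,000 phase-out range, leaving 3,600/10,000 of the credit: $10,550 × 3,600/10,000 = $3,798.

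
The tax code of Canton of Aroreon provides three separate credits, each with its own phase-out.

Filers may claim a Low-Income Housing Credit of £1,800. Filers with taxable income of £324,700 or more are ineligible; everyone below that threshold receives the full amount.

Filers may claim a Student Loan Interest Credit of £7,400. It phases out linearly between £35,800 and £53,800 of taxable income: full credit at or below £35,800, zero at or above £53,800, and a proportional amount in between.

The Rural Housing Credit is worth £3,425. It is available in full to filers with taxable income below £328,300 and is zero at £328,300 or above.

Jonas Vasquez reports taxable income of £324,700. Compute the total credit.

£3,425

Low-Income Housing Credit: £324,700 meets or exceeds the £324,700 cutoff, so the credit is £0.
Student Loan Interest Credit: £324,700 is at or above £53,800, so the credit is £0.
Rural Housing Credit: £324,700 is below the £328,300 cutoff, so the full £3,425 applies.
Total: £0 + £0 + £3,425 = £3,425.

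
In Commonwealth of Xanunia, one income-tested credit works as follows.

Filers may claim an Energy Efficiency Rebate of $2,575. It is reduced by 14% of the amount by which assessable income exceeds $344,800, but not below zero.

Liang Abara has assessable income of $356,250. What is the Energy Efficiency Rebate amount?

$972

Energy Efficiency Rebate: 14% of the $11,450 excess over $344,800 is $1,603; credit = $2,575 − $1,603 = $972.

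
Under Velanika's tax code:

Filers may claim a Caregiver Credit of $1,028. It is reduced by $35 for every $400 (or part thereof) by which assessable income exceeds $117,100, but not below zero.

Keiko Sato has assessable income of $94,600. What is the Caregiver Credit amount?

$1,028

Caregiver Credit: $94,600 is at or below the $117,100 threshold, so the full $1,028 applies.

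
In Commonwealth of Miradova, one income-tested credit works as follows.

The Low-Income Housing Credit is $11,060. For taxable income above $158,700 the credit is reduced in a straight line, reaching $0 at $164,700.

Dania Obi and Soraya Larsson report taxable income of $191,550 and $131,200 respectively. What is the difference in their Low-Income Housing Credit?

$11,060

Dania ($191,550): Low-Income Housing Credit: $191,550 is at or above $164,700, so the credit is $0.
Soraya ($131,200): Low-Income Housing Credit: $131,200 is at or below the $158,700 threshold, so the full $11,060 applies.
Difference: |$0 − $11,060| = $11,060.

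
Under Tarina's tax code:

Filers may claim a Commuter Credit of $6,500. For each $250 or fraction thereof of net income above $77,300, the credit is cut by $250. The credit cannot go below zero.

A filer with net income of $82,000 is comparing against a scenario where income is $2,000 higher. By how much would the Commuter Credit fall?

At $82,000 — income exceeds $77,300 by $4,700, which is 19 full-or-partial $250 increments; reduction = 19 × $250 = $4,750, leaving $1,750.
At $84,000 — income exceeds $77,300 by $6,700 → 27 increments × $250 = $6,750 ≥ base, so the credit is $0.
Lost: $1,750 − $0 = $1,750.

$1,750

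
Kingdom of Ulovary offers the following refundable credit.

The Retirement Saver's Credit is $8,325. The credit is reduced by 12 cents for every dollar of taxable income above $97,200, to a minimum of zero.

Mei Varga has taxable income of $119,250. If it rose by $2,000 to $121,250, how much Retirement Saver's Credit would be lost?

$240

At $119,250 — 12% of the $22,050 excess over $97,200 is $2,646; credit = $8,325 − $2,646 = $5,679.
At $121,250 — 12% of the $24,050 excess over $97,200 is $2,886; credit = $8,325 − $2,886 = $5,439.
Lost: $5,679 − $5,439 = $240.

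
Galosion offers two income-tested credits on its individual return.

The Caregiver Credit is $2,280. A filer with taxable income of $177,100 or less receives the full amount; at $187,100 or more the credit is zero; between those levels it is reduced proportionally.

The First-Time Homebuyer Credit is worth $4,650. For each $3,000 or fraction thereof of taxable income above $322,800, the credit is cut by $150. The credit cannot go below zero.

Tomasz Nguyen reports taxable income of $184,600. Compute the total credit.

$5,220

Caregiver Credit: $184,600 is $7,500 into a $10,000 phase-out range, leaving 2,500/10,000 of the credit: $2,280 × 2,500/10,000 = $570.
First-Time Homebuyer Credit: $184,600 is at or below the $322,800 threshold, so the full $4,650 applies.
Total: $570 + $4,650 = $5,220.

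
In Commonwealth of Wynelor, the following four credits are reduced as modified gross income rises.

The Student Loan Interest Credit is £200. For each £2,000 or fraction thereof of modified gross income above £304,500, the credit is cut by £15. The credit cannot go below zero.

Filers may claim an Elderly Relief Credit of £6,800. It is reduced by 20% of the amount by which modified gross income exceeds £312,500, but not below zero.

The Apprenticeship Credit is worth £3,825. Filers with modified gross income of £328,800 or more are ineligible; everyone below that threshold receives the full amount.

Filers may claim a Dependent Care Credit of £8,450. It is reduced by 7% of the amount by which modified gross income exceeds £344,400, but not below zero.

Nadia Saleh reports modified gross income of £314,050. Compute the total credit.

Student Loan Interest Credit: income exceeds £304,500 by £9,550, which is 5 full-or-partial £2,000 increments; reduction = 5 × £15 = £75, leaving £125.
Elderly Relief Credit: 20% of the £1,550 excess over £312,500 is £310; credit = £6,800 − £310 = £6,490.
Apprenticeship Credit: £314,050 is below the £328,800 cutoff, so the full £3,825 applies.
Dependent Care Credit: £314,050 is at or below the £344,400 threshold, so the full £8,450 applies.
Total: £125 + £6,490 + £3,825 + £8,450 = £18,890.

£18,890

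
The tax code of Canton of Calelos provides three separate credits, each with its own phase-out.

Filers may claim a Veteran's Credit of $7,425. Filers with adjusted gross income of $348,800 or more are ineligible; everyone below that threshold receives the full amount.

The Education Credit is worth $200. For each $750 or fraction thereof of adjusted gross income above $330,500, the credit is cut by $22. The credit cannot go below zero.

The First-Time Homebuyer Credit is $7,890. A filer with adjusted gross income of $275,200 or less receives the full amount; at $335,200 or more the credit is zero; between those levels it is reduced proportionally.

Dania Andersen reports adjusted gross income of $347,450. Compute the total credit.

$7,425

Veteran's Credit: $347,450 is below the $348,800 cutoff, so the full $7,425 applies.
Education Credit: income exceeds $330,500 by $16,950 → 23 increments × $22 = $506 ≥ base, so the credit is $0.
First-Time Homebuyer Credit: $347,450 is at or above $335,200, so the credit is $0.
Total: $7,425 + $0 + $0 = $7,425.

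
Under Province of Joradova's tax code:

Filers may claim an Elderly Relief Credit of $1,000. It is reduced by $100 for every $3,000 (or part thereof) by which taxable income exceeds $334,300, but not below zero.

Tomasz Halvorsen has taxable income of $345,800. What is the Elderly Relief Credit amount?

Elderly Relief Credit: income exceeds $334,300 by $11,500, which is 4 full-or-partial $3,000 increments; reduction = 4 × $100 = $400, leaving $600.

$600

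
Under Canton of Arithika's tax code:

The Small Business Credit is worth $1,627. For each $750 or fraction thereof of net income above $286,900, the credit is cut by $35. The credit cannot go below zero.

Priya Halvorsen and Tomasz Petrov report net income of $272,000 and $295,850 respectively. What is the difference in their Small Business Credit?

$420

Priya ($272,000): Small Business Credit: $272,000 is at or below the $286,900 threshold, so the full $1,627 applies.
Tomasz ($295,850): Small Business Credit: income exceeds $286,900 by $8,950, which is 12 full-or-partial $750 increments; reduction = 12 × $35 = $420, leaving $1,207.
Difference: |$1,627 − $1,207| = $420.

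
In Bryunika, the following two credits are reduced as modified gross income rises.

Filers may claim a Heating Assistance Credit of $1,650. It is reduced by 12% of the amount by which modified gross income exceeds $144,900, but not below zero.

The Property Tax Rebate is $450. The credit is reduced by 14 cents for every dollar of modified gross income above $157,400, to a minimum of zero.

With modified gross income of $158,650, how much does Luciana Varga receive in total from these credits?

$275

Heating Assistance Credit: 12% of the $13,750 excess over $144,900 is $1,650 ≥ base, so the credit is $0.
Property Tax Rebate: 14% of the $1,250 excess over $157,400 is $175; credit = $450 − $175 = $275.
Total: $0 + $275 = $275.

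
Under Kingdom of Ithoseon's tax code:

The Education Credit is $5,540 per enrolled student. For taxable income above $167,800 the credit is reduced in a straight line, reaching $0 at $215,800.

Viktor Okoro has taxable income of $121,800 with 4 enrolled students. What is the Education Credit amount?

$22,160

Education Credit: base = 4 × $5,540 = $22,160. $121,800 is at or below the $167,800 threshold, so the full $22,160 applies.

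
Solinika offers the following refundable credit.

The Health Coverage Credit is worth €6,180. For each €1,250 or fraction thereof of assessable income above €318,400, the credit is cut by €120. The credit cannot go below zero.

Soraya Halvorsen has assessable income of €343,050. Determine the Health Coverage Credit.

€3,780

Health Coverage Credit: income exceeds €318,400 by €24,650, which is 20 full-or-partial €1,250 increments; reduction = 20 × €120 = €2,400, leaving €3,780.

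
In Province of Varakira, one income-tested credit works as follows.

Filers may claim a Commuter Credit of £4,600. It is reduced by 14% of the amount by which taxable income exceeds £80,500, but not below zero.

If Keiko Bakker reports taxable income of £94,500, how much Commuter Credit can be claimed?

Commuter Credit: 14% of the £14,000 excess over £80,500 is £1,960; credit = £4,600 − £1,960 = £2,640.

£2,640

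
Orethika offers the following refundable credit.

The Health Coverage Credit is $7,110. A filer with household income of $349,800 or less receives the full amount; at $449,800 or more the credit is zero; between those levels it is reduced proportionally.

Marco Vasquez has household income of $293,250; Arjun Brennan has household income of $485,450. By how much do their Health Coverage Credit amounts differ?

$7,110

Marco ($293,250): Health Coverage Credit: $293,250 is at or below the $349,800 threshold, so the full $7,110 applies.
Arjun ($485,450): Health Coverage Credit: $485,450 is at or above $449,800, so the credit is $0.
Difference: |$7,110 − $0| = $7,110.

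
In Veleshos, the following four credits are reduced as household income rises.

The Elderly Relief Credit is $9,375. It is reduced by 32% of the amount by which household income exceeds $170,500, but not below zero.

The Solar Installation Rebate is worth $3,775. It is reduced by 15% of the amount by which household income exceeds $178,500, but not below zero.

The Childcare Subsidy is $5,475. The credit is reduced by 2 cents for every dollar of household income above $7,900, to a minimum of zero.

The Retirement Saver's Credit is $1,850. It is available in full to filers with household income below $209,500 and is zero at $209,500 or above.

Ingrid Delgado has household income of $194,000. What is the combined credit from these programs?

$6,908

Elderly Relief Credit: 32% of the $23,500 excess over $170,500 is $7,520; credit = $9,375 − $7,520 = $1,855.
Solar Installation Rebate: 15% of the $15,500 excess over $178,500 is $2,325; credit = $3,775 − $2,325 = $1,450.
Childcare Subsidy: 2% of the $186,100 excess over $7,900 is $3,722; credit = $5,475 − $3,722 = $1,753.
Retirement Saver's Credit: $194,000 is below the $209,500 cutoff, so the full $1,850 applies.
Total: $1,855 + $1,450 + $1,753 + $1,850 = $6,908.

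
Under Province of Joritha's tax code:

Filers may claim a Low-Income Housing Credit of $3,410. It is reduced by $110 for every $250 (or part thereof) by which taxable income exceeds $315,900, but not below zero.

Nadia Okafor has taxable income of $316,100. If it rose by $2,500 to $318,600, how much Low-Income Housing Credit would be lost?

At $316,100 — income exceeds $315,900 by $200, which is 1 full-or-partial $250 increment; reduction = 1 × $110 = $110, leaving $3,300.
At $318,600 — income exceeds $315,900 by $2,700, which is 11 full-or-partial $250 increments; reduction = 11 × $110 = $1,210, leaving $2,200.
Lost: $3,300 − $2,200 = $1,100.

$1,100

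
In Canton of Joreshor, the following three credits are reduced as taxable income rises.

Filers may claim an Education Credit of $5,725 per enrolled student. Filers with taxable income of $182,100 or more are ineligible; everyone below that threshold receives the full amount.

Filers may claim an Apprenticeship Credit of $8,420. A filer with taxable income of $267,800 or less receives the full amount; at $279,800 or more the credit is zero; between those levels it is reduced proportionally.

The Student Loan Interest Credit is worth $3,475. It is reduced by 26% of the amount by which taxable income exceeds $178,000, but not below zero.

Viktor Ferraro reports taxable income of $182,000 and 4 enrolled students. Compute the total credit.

$33,755

Education Credit: base = 4 × $5,725 = $22,900. $182,000 is below the $182,100 cutoff, so the full $22,900 applies.
Apprenticeship Credit: $182,000 is at or below the $267,800 threshold, so the full $8,420 applies.
Student Loan Interest Credit: 26% of the $4,000 excess over $178,000 is $1,040; credit = $3,475 − $1,040 = $2,435.
Total: $22,900 + $8,420 + $2,435 = $33,755.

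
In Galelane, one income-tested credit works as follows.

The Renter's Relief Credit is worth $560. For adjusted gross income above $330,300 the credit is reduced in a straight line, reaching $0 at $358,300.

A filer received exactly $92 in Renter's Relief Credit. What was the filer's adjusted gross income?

$353,700

$92 is 92/560 of the full $560, so 468/560 of the $28,000 range has been used: income = $330,300 + $28,000 × 468/560 = $353,700.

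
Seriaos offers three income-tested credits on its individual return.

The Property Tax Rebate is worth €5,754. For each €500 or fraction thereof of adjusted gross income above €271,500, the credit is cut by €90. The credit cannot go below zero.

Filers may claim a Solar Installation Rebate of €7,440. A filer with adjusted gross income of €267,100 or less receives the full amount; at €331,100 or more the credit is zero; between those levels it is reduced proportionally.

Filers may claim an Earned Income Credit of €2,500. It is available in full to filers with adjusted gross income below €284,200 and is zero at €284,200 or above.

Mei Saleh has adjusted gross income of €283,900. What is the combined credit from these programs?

Property Tax Rebate: income exceeds €271,500 by €12,400, which is 25 full-or-partial €500 increments; reduction = 25 × €90 = €2,250, leaving €3,504.
Solar Installation Rebate: €283,900 is €16,800 into a €64,000 phase-out range, leaving 47,200/64,000 of the credit: €7,440 × 47,200/64,000 = €5,487.
Earned Income Credit: €283,900 is below the €284,200 cutoff, so the full €2,500 applies.
Total: €3,504 + €5,487 + €2,500 = €11,491.

€11,491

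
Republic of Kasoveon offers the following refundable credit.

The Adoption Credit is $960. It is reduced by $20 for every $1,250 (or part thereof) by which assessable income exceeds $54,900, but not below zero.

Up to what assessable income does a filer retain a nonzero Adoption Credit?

$113,650

After 47 increments the reduction is 47 × $20 = $940, leaving $20; one more increment wipes it out. Increment 47 ends at excess 47 × $1,250 = $58,750, so the highest qualifying income is $54,900 + $58,750 = $113,650.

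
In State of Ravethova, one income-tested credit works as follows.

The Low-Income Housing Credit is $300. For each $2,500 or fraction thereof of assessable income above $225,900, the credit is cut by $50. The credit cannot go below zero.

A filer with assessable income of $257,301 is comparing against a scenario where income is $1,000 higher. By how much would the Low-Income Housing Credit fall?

$0

At $257,301 — income exceeds $225,900 by $31,401 → 13 increments × $50 = $650 ≥ base, so the credit is $0.
At $258,301 — income exceeds $225,900 by $32,401 → 13 increments × $50 = $650 ≥ base, so the credit is $0.
Lost: $0 − $0 = $0.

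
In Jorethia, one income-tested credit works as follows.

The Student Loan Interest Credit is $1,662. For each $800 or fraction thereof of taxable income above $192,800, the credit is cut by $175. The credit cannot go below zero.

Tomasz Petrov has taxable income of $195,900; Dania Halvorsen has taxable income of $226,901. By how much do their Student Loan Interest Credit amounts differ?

Tomasz ($195,900): Student Loan Interest Credit: income exceeds $192,800 by $3,100, which is 4 full-or-partial $800 increments; reduction = 4 × $175 = $700, leaving $962.
Dania ($226,901): Student Loan Interest Credit: income exceeds $192,800 by $34,101 → 43 increments × $175 = $7,525 ≥ base, so the credit is $0.
Difference: |$962 − $0| = $962.

$962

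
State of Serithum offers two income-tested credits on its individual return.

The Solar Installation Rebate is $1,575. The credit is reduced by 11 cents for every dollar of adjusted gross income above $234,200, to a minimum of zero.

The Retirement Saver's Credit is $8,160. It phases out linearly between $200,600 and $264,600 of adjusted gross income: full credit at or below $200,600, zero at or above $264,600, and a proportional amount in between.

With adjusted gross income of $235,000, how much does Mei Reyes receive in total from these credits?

Solar Installation Rebate: 11% of the $800 excess over $234,200 is $88; credit = $1,575 − $88 = $1,487.
Retirement Saver's Credit: $235,000 is $34,400 into a $64,000 phase-out range, leaving 29,600/64,000 of the credit: $8,160 × 29,600/64,000 = $3,774.
Total: $1,487 + $3,774 = $5,261.

$5,261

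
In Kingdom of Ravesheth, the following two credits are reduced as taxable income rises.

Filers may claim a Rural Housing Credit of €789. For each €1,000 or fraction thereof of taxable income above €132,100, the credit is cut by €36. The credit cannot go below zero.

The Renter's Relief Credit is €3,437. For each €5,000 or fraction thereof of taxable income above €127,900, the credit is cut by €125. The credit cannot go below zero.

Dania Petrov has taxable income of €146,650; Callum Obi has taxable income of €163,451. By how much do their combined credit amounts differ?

€749

Dania (€146,650): Rural Housing Credit: income exceeds €132,100 by €14,550, which is 15 full-or-partial €1,000 increments; reduction = 15 × €36 = €540, leaving €249. Renter's Relief Credit: income exceeds €127,900 by €18,750, which is 4 full-or-partial €5,000 increments; reduction = 4 × €125 = €500, leaving €2,937. total €249 + €2,937 = €3,186
Callum (€163,451): Rural Housing Credit: income exceeds €132,100 by €31,351 → 32 increments × €36 = €1,152 ≥ base, so the credit is €0. Renter's Relief Credit: income exceeds €127,900 by €35,551, which is 8 full-or-partial €5,000 increments; reduction = 8 × €125 = €1,000, leaving €2,437. total €0 + €2,437 = €2,437
Difference: |€3,186 − €2,437| = €749.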